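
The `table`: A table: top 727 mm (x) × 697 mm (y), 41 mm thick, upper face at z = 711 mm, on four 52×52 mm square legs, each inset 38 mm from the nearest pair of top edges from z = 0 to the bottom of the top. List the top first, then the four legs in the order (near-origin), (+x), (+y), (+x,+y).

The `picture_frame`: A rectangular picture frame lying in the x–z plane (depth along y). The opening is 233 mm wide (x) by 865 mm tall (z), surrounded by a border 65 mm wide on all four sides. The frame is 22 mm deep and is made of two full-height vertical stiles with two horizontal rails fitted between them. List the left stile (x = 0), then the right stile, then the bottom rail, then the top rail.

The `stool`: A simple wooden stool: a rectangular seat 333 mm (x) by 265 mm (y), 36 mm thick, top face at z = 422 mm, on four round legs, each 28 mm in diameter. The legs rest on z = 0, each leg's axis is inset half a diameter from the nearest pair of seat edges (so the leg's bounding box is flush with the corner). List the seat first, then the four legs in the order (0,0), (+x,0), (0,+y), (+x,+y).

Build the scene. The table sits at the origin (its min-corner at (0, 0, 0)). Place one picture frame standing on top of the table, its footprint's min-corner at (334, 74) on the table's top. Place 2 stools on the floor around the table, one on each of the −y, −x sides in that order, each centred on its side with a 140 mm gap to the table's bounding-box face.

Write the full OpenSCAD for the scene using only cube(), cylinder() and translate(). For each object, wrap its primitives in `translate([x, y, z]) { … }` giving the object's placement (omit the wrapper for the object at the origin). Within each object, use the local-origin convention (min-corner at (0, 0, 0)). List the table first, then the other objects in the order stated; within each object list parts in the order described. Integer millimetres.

translate([0, 0, 670]) cube([727, 697, 41]);
translate([38, 38, 0]) cube([52, 52, 670]);
translate([637, 38, 0]) cube([52, 52, 670]);
translate([38, 607, 0]) cube([52, 52, 670]);
translate([637, 607, 0]) cube([52, 52, 670]);
translate([334, 74, 711]) {
  cube([65, 22, 995]);
  translate([298, 0, 0]) cube([65, 22, 995]);
  translate([65, 0, 0]) cube([233, 22, 65]);
  translate([65, 0, 930]) cube([233, 22, 65]);
}
translate([197, -405, 0]) {
  translate([0, 0, 386]) cube([333, 265, 36]);
  translate([14, 14, 0]) cylinder(h = 386, r = 14);
  translate([319, 14, 0]) cylinder(h = 386, r = 14);
  translate([14, 251, 0]) cylinder(h = 386, r = 14);
  translate([319, 251, 0]) cylinder(h = 386, r = 14);
}
translate([-473, 216, 0]) {
  translate([0, 0, 386]) cube([333, 265, 36]);
  translate([14, 14, 0]) cylinder(h = 386, r = 14);
  translate([319, 14, 0]) cylinder(h = 386, r = 14);
  translate([14, 251, 0]) cylinder(h = 386, r = 14);
  translate([319, 251, 0]) cylinder(h = 386, r = 14);
}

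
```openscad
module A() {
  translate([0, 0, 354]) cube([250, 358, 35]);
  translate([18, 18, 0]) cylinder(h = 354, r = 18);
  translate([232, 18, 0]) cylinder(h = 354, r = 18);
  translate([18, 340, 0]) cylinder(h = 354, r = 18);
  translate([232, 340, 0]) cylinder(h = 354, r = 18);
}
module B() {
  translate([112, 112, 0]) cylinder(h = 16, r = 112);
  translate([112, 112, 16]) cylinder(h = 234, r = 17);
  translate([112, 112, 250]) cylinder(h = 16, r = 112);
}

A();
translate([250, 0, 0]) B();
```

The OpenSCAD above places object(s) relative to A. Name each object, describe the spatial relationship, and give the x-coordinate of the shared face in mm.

A is a stool. B is a spool. The spool is against the stool's +x side, with their −y faces flush. The x-coordinate of the shared face is 250 mm.

The stool's +x face and the spool's −x face are both at x = 250 mm.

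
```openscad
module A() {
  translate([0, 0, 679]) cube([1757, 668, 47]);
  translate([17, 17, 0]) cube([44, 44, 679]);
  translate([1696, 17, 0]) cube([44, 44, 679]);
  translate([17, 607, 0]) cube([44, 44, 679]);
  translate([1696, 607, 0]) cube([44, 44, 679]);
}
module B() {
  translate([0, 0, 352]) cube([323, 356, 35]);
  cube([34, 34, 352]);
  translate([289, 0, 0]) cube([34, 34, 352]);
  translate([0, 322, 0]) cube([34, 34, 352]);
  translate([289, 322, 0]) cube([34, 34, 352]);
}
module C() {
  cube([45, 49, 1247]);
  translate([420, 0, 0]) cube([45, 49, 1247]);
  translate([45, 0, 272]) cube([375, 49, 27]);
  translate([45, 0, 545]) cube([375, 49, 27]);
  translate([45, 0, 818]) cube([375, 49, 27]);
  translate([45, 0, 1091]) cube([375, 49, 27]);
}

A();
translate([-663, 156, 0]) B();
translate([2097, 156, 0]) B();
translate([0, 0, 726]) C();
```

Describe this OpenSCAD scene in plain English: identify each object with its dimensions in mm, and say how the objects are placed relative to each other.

A is a table: top 1757 mm (x) × 668 mm (y), 47 mm thick, upper face at z = 726 mm, on four 44×44 mm square legs, each inset 17 mm from the nearest pair of top edges, running from z = 0 to the bottom of the top.

B is a four-legged stool. The seat is a 323×356×35 mm slab whose top surface is at z = 387 mm; four square legs, each 34×34 mm in cross-section, run from the floor (z = 0) to the underside of the seat, each flush with a corner of the seat.

C is a straight ladder. Two 45×49 mm vertical rails, 1247 mm tall, stand 465 mm apart (outside-to-outside) with their front faces coplanar on the −y side. 4 rungs, each 49 mm deep and 27 mm tall, span between the inner faces of the rails, front faces flush with the rails. The lowest rung's underside is at z = 272 mm and rungs are spaced 273 mm apart (underside to underside).

Two stools sit around the table at the −x, +x sides. The ladder is on top of the table.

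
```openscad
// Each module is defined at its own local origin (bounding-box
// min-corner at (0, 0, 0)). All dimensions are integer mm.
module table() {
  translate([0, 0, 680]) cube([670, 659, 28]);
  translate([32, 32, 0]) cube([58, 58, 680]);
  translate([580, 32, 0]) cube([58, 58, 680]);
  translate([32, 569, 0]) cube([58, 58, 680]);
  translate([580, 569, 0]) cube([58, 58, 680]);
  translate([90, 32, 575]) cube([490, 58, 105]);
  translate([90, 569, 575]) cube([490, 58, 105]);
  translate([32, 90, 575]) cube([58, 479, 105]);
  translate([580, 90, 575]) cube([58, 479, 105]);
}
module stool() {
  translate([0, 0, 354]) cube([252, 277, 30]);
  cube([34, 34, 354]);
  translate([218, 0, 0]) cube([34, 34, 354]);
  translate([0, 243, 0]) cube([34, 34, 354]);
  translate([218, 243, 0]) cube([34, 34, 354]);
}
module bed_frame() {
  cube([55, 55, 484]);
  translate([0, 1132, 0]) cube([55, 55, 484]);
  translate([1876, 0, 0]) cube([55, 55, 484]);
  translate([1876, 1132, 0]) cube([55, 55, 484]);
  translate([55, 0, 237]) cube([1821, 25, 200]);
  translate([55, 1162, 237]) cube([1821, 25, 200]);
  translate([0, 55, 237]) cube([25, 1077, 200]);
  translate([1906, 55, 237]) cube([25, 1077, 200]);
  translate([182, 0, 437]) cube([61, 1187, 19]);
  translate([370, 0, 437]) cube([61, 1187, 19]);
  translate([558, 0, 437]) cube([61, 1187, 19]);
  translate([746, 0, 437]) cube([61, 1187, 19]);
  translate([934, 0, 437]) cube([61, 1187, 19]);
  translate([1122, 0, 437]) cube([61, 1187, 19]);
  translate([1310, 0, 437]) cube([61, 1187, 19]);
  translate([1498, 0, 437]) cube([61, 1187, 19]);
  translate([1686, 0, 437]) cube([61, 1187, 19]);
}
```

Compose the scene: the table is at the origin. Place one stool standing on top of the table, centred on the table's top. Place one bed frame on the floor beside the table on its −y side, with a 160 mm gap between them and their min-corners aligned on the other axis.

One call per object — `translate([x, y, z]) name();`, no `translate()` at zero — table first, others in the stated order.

table();
translate([209, 191, 708]) stool();
translate([0, -1347, 0]) bed_frame();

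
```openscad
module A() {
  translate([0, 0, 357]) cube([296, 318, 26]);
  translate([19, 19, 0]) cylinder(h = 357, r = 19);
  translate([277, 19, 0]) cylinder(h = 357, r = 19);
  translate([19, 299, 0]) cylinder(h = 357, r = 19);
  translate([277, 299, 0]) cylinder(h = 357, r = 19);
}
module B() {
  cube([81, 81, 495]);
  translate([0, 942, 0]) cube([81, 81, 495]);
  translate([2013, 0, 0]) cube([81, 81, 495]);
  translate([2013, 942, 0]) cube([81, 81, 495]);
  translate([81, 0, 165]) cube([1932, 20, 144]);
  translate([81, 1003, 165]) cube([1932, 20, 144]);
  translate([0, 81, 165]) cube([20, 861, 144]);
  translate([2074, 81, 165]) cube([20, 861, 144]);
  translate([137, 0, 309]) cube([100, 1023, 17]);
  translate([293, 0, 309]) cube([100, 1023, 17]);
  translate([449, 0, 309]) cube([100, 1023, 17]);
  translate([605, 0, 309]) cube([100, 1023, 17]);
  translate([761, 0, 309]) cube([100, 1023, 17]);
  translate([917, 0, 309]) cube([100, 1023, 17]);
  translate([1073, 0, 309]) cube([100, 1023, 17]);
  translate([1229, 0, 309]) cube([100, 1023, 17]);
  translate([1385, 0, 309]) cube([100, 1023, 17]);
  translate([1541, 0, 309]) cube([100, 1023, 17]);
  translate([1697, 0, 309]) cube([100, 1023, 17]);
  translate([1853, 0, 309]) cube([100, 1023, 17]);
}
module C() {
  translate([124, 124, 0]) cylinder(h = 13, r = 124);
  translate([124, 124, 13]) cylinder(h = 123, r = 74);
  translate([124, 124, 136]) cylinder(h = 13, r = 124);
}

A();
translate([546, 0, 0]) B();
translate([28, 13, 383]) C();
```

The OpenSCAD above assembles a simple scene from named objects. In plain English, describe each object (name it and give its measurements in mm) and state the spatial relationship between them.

A is a four-legged stool. The seat is 296×318 mm, 26 mm thick, top at z = 383 mm. It stands on four round legs, each 38 mm in diameter, from z = 0 to the seat underside, each leg's axis is inset half a diameter from the nearest pair of seat edges (so the leg's bounding box is flush with the corner).

B is a bed frame 2094 mm long (x) by 1023 mm wide (y). Four 81×81 mm corner posts, 495 mm tall, at the corners of the footprint. Four rails of 20 mm thickness and 144 mm height run between adjacent posts with their undersides at z = 165 mm, their outer faces flush with the outside of the frame (the two x-running rails run between the posts' inner faces; the two y-running rails run between the posts' inner faces). 12 slats, each 100 mm wide (x) and 17 mm thick, lie across the top of the two x-running rails, running the full 1023 mm width of the frame in y; the slats are evenly spaced along x between the inner faces of the end posts with equal gaps (rounded down to the nearest mm) at the −x end and between each pair — any rounding remainder accumulates at the +x end.

C is a spool: two coaxial disc flanges of radius 124 mm and thickness 13 mm, joined by a core cylinder of radius 74 mm and height 123 mm. The lower flange rests on z = 0 and the three cylinders share a vertical axis.

The bed frame is on the floor beside the stool on its +x side. The spool is on top of the stool.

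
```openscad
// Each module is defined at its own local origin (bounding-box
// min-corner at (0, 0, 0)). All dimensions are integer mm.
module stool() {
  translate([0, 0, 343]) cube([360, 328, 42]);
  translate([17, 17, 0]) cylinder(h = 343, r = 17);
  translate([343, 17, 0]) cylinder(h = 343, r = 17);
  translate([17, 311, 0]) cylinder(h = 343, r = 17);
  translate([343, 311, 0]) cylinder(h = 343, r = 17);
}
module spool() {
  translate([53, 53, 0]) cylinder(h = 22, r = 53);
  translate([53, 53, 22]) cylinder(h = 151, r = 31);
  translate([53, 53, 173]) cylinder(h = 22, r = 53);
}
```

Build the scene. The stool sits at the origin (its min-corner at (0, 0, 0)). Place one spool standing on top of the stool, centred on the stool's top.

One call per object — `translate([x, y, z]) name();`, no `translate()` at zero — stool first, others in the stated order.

stool();
translate([127, 111, 385]) spool();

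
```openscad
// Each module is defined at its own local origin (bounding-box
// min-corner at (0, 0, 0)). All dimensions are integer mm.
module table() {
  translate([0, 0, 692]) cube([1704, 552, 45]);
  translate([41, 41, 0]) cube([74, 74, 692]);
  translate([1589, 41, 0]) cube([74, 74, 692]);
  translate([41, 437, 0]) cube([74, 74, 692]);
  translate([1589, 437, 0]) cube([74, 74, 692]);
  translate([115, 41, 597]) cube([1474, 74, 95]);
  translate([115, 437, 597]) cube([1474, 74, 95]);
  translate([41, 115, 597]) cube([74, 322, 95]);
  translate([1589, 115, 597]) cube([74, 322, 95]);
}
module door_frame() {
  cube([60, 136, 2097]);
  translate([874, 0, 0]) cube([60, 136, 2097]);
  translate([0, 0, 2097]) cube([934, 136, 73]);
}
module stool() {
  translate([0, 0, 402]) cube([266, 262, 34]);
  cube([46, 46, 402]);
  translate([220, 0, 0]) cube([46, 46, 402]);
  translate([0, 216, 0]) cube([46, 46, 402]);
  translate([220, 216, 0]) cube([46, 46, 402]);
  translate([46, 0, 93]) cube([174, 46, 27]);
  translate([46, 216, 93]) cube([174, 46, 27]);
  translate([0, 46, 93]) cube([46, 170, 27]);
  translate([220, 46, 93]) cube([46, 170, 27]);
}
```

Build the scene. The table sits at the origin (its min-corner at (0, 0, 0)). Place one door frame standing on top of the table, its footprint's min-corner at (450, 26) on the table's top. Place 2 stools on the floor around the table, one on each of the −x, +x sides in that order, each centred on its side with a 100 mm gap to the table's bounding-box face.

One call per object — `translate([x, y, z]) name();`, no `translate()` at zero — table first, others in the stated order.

table();
translate([450, 26, 737]) door_frame();
translate([-366, 145, 0]) stool();
translate([1804, 145, 0]) stool();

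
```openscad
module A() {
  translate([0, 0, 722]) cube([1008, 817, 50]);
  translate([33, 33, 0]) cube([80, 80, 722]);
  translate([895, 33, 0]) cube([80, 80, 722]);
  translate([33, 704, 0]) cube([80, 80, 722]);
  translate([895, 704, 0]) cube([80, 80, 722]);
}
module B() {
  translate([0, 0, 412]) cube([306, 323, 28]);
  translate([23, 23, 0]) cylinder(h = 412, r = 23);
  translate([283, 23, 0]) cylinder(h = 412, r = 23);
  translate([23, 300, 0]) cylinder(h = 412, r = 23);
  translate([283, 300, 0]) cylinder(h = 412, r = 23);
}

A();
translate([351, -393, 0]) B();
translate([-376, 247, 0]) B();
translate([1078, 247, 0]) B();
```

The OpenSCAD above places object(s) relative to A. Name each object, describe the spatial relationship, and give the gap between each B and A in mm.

Each stool's nearest face is 70 mm from the table's bounding box.

A is a table. B is a stool. Three stools sit around the table at the −y, −x, +x sides. The gap between each stool and the table is 70 mm.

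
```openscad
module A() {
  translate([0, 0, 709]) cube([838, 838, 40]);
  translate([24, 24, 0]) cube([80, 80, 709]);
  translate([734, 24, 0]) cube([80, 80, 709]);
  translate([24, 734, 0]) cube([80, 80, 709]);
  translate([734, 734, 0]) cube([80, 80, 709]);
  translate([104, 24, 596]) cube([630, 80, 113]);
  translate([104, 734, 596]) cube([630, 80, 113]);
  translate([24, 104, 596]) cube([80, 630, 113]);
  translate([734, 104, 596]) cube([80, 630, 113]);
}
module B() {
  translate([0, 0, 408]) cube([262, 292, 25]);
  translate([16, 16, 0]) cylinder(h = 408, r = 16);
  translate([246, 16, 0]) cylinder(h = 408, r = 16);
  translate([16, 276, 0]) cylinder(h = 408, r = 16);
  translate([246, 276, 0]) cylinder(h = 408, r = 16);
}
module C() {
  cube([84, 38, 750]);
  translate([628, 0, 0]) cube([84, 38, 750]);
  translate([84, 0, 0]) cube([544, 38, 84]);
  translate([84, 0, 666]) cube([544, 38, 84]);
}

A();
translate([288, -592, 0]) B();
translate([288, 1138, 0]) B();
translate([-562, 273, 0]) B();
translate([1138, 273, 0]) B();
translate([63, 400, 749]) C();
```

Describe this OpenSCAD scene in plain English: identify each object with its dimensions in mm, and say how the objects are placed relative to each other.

A is a rectangular dining table. The top is 838×838×40 mm with its upper surface at z = 749 mm. It stands on four 80×80 mm square legs, each inset 24 mm from the nearest pair of top edges, running from the floor to the underside of the top. Four apron rails, 80 mm thick and 113 mm tall, run between adjacent legs with their top edges flush with the underside of the top and their outer faces flush with the legs' outer faces.

B is a four-legged stool. The seat is a 262×292×25 mm slab whose top surface is at z = 433 mm; four round legs, each 32 mm in diameter, run from the floor (z = 0) to the underside of the seat, each leg's axis is inset half a diameter from the nearest pair of seat edges (so the leg's bounding box is flush with the corner).

C is a picture frame with a 544×582 mm rectangular opening (x by z) and a uniform 84 mm border on every side. Frame depth is 38 mm along y. It is built from two vertical stiles running the full outside height and two horizontal rails spanning the gap between the stiles.

Four stools sit around the table at the −y, +y, −x, +x sides. The picture frame is on top of the table, centred.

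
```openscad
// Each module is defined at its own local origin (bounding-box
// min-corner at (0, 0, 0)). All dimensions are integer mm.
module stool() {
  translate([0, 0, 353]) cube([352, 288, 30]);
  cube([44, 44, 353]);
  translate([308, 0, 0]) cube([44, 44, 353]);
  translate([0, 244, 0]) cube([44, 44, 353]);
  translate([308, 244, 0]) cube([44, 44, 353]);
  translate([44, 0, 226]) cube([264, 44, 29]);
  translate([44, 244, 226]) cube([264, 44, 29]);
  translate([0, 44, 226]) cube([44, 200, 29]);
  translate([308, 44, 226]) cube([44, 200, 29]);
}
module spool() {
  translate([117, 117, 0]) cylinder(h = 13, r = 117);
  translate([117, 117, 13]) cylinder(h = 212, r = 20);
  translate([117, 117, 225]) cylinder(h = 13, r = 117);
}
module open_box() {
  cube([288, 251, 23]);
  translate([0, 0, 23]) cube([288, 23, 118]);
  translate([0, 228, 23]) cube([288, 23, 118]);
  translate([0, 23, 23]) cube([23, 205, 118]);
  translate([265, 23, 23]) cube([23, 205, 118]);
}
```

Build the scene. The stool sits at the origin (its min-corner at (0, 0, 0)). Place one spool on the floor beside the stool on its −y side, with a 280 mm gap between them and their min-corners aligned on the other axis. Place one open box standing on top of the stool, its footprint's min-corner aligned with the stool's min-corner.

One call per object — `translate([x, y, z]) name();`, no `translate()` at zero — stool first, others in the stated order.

stool();
translate([0, -514, 0]) spool();
translate([0, 0, 383]) open_box();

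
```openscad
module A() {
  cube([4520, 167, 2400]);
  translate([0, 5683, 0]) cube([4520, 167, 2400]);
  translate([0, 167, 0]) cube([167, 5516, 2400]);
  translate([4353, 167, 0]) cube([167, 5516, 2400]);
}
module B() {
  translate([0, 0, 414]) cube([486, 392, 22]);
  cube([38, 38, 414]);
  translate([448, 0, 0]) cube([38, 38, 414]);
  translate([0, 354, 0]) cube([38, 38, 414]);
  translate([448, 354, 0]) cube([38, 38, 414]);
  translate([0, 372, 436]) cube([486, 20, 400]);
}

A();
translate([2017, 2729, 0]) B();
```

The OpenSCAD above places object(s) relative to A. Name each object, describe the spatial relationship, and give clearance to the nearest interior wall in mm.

Clearances: x = 1850, y = 2562; minimum 1850 mm.

A is a house frame. B is a chair. The chair sits inside the house frame, centred. The clearance to the nearest interior wall is 1850 mm.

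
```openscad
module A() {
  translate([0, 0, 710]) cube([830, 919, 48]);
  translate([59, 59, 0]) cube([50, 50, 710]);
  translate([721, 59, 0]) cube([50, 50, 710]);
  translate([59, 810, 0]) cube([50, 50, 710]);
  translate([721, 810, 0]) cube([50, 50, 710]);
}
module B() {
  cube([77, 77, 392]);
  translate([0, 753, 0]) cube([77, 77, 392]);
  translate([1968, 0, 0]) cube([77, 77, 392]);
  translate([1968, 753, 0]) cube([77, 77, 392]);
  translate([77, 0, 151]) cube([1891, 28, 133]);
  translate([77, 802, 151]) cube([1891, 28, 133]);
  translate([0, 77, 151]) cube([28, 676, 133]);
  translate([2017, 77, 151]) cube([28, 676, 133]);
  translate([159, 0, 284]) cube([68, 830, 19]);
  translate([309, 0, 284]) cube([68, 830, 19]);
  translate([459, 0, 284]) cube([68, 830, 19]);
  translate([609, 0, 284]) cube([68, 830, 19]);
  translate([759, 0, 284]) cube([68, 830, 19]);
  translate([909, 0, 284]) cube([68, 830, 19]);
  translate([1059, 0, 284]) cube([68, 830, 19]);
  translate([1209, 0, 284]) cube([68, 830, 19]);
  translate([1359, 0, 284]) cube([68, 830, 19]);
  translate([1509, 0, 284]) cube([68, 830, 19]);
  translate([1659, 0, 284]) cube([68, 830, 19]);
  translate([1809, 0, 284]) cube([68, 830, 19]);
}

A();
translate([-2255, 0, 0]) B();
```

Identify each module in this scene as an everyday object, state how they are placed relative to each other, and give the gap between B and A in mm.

A is a table. B is a bed frame. The bed frame is on the floor beside the table on its −x side. The gap between the bed frame and the table is 210 mm.

The bed frame's nearest face is 210 mm from the table's −x face.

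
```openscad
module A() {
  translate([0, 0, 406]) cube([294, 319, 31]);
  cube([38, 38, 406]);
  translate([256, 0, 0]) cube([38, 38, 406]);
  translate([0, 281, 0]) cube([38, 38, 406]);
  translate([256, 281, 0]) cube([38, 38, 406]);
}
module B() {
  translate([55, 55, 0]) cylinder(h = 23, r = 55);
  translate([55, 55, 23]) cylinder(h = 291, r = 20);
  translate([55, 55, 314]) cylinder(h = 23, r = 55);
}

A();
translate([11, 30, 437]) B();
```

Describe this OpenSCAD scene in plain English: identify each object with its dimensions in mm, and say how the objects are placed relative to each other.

A is a four-legged stool. The seat is 294×319 mm, 31 mm thick, top at z = 437 mm. It stands on four square legs, each 38×38 mm in cross-section, from z = 0 to the seat underside, each flush with a corner of the seat.

B is a spool: two coaxial disc flanges of radius 55 mm and thickness 23 mm, joined by a core cylinder of radius 20 mm and height 291 mm. The lower flange rests on z = 0 and the three cylinders share a vertical axis.

The spool is on top of the stool.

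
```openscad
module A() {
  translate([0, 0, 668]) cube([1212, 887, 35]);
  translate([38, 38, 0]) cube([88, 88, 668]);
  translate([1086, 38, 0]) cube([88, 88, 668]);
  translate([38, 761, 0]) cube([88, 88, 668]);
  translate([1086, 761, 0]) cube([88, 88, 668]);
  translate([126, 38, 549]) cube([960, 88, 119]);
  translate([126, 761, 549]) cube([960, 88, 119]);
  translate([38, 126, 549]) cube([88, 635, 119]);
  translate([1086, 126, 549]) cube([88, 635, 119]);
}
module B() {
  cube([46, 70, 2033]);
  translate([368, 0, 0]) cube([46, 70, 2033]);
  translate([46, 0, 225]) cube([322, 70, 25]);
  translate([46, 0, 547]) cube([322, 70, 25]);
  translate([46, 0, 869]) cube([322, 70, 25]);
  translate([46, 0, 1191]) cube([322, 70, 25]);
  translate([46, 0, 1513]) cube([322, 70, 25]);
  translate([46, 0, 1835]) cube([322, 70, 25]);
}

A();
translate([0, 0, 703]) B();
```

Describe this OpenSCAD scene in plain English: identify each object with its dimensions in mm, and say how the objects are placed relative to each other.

A is a rectangular dining table. The top is 1212×887×35 mm with its upper surface at z = 703 mm. It stands on four 88×88 mm square legs, each inset 38 mm from the nearest pair of top edges, running from the floor to the underside of the top. Four apron rails, 88 mm thick and 119 mm tall, run between adjacent legs with their top edges flush with the underside of the top and their outer faces flush with the legs' outer faces.

B is a wooden ladder with two side rails of 46×70 mm section and 2033 mm height, set 414 mm apart overall. Between them run 6 rectangular rungs (70 mm deep, 25 mm thick), front faces flush with the rails' −y face. The bottom of the first rung is 225 mm above the floor and each subsequent rung is 322 mm higher than the one below.

The ladder is on top of the table.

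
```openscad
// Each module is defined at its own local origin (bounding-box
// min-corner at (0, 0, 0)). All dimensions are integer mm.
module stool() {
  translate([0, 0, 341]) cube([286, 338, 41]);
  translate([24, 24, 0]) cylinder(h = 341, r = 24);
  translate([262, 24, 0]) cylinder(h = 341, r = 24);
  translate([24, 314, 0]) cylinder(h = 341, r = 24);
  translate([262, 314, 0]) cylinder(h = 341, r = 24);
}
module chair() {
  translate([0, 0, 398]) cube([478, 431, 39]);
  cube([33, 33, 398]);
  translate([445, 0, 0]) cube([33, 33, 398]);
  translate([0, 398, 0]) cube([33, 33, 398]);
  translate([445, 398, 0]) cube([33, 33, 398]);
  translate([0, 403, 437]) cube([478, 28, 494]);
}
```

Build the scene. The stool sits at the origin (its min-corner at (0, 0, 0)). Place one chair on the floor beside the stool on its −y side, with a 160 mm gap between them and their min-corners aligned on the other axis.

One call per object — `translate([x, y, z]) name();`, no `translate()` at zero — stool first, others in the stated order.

stool();
translate([0, -591, 0]) chair();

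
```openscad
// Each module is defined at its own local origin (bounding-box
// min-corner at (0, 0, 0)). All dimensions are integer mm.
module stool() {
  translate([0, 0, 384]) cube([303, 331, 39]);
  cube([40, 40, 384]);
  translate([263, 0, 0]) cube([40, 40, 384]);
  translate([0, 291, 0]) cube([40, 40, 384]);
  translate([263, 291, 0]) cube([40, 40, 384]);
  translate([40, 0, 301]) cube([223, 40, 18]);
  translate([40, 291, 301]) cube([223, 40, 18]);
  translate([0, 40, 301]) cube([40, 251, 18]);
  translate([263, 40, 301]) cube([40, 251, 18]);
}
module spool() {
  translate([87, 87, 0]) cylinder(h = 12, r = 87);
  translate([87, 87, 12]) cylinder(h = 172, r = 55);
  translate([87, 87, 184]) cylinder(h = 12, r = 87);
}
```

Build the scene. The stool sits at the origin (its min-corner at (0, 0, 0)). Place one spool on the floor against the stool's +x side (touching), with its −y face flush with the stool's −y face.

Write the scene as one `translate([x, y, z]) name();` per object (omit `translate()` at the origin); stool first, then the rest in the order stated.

stool();
translate([303, 0, 0]) spool();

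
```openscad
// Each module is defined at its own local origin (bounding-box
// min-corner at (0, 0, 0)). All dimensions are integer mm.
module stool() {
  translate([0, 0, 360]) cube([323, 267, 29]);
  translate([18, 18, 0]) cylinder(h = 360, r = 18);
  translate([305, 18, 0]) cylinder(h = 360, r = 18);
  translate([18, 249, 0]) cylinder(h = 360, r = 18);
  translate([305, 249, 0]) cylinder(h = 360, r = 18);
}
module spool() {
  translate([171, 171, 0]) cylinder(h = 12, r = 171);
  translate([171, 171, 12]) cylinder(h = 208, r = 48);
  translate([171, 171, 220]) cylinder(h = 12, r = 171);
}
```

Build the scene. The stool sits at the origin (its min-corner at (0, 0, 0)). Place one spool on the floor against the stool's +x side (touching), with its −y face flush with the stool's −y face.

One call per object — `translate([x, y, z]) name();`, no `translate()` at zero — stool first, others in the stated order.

stool();
translate([323, 0, 0]) spool();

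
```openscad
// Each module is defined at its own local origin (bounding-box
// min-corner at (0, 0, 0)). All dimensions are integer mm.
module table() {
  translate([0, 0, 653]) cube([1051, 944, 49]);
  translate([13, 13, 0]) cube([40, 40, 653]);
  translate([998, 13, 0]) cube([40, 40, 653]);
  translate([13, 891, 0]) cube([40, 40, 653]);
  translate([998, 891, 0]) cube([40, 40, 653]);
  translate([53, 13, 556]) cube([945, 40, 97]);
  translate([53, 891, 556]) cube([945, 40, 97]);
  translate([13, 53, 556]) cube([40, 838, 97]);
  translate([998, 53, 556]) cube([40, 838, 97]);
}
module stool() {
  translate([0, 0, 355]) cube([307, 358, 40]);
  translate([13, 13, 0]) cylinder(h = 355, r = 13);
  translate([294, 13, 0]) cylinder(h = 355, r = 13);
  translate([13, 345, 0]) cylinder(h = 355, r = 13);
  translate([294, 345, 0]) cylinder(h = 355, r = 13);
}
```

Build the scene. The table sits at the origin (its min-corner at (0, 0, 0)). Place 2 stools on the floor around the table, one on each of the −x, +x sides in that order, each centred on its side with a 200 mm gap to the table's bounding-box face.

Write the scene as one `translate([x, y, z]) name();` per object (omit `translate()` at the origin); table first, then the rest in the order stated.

table();
translate([-507, 293, 0]) stool();
translate([1251, 293, 0]) stool();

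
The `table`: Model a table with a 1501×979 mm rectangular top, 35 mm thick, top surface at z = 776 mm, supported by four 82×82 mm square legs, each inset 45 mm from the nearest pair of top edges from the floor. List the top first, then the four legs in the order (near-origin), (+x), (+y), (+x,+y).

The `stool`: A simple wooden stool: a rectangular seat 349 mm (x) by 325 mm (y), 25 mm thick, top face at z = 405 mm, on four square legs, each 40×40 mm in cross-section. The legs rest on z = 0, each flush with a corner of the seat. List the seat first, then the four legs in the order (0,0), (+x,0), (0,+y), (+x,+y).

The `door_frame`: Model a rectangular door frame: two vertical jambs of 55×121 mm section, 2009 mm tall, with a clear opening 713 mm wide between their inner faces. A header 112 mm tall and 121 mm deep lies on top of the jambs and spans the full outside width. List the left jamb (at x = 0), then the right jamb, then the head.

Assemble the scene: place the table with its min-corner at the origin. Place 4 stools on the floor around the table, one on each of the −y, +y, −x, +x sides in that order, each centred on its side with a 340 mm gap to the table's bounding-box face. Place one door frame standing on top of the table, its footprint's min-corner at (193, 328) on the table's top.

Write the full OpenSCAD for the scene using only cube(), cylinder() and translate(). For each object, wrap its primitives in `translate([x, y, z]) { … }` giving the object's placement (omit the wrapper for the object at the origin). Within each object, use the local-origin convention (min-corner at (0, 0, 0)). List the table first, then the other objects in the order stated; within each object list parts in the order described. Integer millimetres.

translate([0, 0, 741]) cube([1501, 979, 35]);
translate([45, 45, 0]) cube([82, 82, 741]);
translate([1374, 45, 0]) cube([82, 82, 741]);
translate([45, 852, 0]) cube([82, 82, 741]);
translate([1374, 852, 0]) cube([82, 82, 741]);
translate([576, -665, 0]) {
  translate([0, 0, 380]) cube([349, 325, 25]);
  cube([40, 40, 380]);
  translate([309, 0, 0]) cube([40, 40, 380]);
  translate([0, 285, 0]) cube([40, 40, 380]);
  translate([309, 285, 0]) cube([40, 40, 380]);
}
translate([576, 1319, 0]) {
  translate([0, 0, 380]) cube([349, 325, 25]);
  cube([40, 40, 380]);
  translate([309, 0, 0]) cube([40, 40, 380]);
  translate([0, 285, 0]) cube([40, 40, 380]);
  translate([309, 285, 0]) cube([40, 40, 380]);
}
translate([-689, 327, 0]) {
  translate([0, 0, 380]) cube([349, 325, 25]);
  cube([40, 40, 380]);
  translate([309, 0, 0]) cube([40, 40, 380]);
  translate([0, 285, 0]) cube([40, 40, 380]);
  translate([309, 285, 0]) cube([40, 40, 380]);
}
translate([1841, 327, 0]) {
  translate([0, 0, 380]) cube([349, 325, 25]);
  cube([40, 40, 380]);
  translate([309, 0, 0]) cube([40, 40, 380]);
  translate([0, 285, 0]) cube([40, 40, 380]);
  translate([309, 285, 0]) cube([40, 40, 380]);
}
translate([193, 328, 776]) {
  cube([55, 121, 2009]);
  translate([768, 0, 0]) cube([55, 121, 2009]);
  translate([0, 0, 2009]) cube([823, 121, 112]);
}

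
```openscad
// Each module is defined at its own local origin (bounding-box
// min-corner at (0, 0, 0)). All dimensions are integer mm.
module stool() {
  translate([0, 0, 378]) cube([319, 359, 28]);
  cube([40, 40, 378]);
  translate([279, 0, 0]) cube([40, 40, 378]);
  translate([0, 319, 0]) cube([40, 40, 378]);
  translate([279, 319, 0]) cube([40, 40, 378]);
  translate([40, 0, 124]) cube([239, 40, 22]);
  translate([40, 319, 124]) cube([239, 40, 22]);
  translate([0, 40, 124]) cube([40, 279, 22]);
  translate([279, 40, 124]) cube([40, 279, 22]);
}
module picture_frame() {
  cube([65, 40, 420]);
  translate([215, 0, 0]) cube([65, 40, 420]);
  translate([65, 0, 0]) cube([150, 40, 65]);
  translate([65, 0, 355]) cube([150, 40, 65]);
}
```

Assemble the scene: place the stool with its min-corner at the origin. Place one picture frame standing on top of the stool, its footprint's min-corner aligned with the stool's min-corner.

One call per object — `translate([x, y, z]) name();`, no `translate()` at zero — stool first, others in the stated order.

stool();
translate([0, 0, 406]) picture_frame();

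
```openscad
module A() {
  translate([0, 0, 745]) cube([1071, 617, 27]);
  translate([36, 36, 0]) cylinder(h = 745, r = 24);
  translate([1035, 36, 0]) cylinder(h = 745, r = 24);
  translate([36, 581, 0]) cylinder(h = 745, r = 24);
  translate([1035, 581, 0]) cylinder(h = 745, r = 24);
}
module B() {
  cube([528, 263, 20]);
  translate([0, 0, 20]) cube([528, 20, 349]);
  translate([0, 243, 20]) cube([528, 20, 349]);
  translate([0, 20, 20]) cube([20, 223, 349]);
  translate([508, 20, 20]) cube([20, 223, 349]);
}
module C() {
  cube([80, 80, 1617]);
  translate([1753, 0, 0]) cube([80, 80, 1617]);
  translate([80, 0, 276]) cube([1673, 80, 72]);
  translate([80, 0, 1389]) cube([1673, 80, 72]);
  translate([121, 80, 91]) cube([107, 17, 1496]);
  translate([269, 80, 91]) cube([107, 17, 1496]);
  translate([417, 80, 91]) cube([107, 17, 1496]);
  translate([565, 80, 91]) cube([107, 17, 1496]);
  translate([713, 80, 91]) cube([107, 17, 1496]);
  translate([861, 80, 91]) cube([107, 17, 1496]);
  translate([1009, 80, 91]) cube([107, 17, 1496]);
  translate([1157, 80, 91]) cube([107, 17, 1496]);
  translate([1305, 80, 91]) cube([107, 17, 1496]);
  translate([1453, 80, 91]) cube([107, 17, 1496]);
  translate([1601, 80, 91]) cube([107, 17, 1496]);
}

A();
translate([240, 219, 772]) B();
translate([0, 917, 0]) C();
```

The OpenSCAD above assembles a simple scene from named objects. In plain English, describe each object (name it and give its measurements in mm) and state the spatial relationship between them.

A is a table with a 1071×617 mm rectangular top, 27 mm thick, top surface at z = 772 mm, supported by four round legs of 48 mm diameter, each leg's bounding box inset 12 mm from the nearest pair of top edges, running from the floor.

B is an open-topped rectangular box: outside dimensions 528×263×369 mm, with a uniform wall and base thickness of 20 mm. The base is a full 528×263 slab on the floor; four walls sit on top of the base. The front and back walls (the −y and +y sides) span the full width; the two side walls fit between them.

C is a fence section. Two 80×80 mm posts, 1617 mm tall, stand on the floor with a clear span of 1673 mm between their inner faces. Two horizontal rails of 80×72 mm section span the gap between the posts with their undersides at z = 276 mm and z = 1389 mm, flush with the posts' −y face. 11 pickets, each 107 mm wide, 17 mm thick and 1496 mm tall, are fixed to the +y face of the rails with their bottoms at z = 91 mm, evenly spaced across the span with equal gaps (rounded down to the nearest mm) at the −x end and between each pair — any rounding remainder accumulates at the +x end.

The open box is on top of the table. The fence section is on the floor beside the table on its +y side.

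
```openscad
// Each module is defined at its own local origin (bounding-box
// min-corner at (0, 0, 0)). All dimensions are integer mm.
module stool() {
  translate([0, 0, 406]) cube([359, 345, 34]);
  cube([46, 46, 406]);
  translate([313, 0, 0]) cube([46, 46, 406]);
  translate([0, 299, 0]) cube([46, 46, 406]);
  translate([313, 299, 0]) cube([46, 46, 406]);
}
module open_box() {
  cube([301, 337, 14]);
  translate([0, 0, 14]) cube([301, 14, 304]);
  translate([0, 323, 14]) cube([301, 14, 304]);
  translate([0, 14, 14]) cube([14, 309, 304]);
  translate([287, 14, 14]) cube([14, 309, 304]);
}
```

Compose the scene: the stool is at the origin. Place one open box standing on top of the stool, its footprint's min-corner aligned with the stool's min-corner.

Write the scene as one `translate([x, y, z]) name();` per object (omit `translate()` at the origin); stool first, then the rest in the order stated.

stool();
translate([0, 0, 440]) open_box();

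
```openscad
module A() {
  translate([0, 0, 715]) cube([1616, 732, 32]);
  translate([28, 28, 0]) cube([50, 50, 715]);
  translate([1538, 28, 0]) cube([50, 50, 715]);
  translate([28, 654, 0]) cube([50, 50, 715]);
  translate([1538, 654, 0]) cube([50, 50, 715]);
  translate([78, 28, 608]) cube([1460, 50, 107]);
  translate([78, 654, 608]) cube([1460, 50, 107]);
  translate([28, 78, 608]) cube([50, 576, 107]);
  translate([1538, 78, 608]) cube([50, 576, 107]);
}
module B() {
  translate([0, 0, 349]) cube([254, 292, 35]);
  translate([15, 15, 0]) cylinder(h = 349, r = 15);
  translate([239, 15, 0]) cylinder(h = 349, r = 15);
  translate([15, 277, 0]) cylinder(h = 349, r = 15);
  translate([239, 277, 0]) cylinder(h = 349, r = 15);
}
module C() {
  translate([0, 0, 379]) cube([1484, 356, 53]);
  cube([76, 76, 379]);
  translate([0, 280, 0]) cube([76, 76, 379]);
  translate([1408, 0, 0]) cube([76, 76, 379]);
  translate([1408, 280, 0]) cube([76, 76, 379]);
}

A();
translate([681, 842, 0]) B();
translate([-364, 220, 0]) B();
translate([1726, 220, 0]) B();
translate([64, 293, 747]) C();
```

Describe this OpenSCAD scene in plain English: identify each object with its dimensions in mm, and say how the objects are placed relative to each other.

A is a rectangular dining table. The top is 1616×732×32 mm with its upper surface at z = 747 mm. It stands on four 50×50 mm square legs, each inset 28 mm from the nearest pair of top edges, running from the floor to the underside of the top. Four apron rails, 50 mm thick and 107 mm tall, run between adjacent legs with their top edges flush with the underside of the top and their outer faces flush with the legs' outer faces.

B is a four-legged stool. The seat is 254×292 mm, 35 mm thick, top at z = 384 mm. It stands on four round legs, each 30 mm in diameter, from z = 0 to the seat underside, each leg's axis is inset half a diameter from the nearest pair of seat edges (so the leg's bounding box is flush with the corner).

C is a long wooden bench with a 1484 mm (x) × 356 mm (y) seat, 53 mm thick, its top surface 432 mm above the floor. Four 76 mm square legs at the seat corners, flush with the edges, run from z = 0 to the seat underside.

Three stools sit around the table at the +y, −x, +x sides. The bench is on top of the table.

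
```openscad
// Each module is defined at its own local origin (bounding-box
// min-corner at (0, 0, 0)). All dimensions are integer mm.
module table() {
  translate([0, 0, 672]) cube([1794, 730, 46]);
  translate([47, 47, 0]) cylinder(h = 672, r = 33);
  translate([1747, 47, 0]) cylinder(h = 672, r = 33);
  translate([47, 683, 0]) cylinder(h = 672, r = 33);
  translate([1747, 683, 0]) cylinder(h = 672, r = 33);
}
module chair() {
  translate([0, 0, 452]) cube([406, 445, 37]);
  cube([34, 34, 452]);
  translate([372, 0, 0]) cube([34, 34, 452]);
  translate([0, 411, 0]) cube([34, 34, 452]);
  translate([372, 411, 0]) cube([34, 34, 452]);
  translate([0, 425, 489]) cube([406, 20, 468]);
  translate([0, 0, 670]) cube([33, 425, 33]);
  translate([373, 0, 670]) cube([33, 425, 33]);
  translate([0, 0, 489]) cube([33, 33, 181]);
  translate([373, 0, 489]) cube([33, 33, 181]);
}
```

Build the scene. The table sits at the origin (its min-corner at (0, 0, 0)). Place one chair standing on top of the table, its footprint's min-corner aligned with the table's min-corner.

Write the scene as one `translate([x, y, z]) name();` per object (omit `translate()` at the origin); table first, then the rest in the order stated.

table();
translate([0, 0, 718]) chair();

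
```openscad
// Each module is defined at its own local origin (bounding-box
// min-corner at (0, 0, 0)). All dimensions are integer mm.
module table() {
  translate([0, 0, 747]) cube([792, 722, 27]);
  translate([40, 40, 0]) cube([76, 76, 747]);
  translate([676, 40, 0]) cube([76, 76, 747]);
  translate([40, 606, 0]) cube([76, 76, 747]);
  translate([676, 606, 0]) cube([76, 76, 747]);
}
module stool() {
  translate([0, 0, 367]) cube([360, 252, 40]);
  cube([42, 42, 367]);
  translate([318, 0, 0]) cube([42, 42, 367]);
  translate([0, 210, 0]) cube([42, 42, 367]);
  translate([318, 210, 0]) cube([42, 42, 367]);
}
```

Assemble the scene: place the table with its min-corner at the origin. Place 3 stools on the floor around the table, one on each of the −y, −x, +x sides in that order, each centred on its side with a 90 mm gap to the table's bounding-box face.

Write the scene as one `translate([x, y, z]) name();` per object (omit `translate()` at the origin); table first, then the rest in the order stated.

table();
translate([216, -342, 0]) stool();
translate([-450, 235, 0]) stool();
translate([882, 235, 0]) stool();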